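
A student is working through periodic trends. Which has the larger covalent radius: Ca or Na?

Ca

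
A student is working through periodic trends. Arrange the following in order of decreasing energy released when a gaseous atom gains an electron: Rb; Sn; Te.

Te > Sn > Rb

Rb is in period 5, group 1; Sn is in period 5, group 14; Te is in period 5, group 16.
Electron affinity generally becomes more exothermic across a period toward the halogens and less exothermic down a group.
All lie in period 5, so electron affinity increases left to right.
So from highest to lowest: Te > Sn > Rb.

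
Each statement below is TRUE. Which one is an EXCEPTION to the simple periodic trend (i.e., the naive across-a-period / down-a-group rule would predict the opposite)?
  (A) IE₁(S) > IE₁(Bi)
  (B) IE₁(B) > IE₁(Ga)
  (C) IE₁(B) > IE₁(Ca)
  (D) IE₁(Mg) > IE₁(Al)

The general trend: first ionization energy increases across a period and decreases down a group.
(A) S (period 3, group 16) vs Bi (period 6, group 15): the stated order agrees with the simple trend.
(B) B (period 2, group 13) vs Ga (period 4, group 13): the stated order agrees with the simple trend.
(C) B (period 2, group 13) vs Ca (period 4, group 2): the stated order agrees with the simple trend.
(D) Mg (period 3, group 2) vs Al (period 3, group 13): the stated order contradicts the simple trend.
The exception is (D): Al's single 3p electron is easier to remove than one from Mg's filled 3s².

(D)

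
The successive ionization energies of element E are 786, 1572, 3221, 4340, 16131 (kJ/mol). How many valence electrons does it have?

Look for the largest jump between consecutive ionization energies: IE5/IE4 ≈ 3.7, far larger than any earlier ratio.
That jump marks the point where a core electron is being removed. So the atom has 4 valence electrons.

4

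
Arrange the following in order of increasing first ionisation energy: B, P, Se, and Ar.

IE₁ increases left→right with effective nuclear charge and decreases top→bottom as the valence shell moves farther out.
These span different periods and groups, so the two trends combine.
Se > B: period and group pull opposite ways; the across-period shift dominates (941 vs 801 kJ/mol).
P > Se: period and group pull opposite ways; the down-group shift dominates (1012 vs 941 kJ/mol).
Ar > P: Ar lies to the right of P in period 3, so the across-period effect alone puts Ar higher.
Tabulated first ionization energy (kJ/mol): B 801, P 1012, Ar 1521, Se 941.
So from lowest to highest: B < Se < P < Ar.

B < Se < P < Ar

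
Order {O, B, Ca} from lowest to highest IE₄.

Ca < O < B

IE_4 is the cost of taking one more electron from the +3 cation: O³⁺ still has 3 valence electrons; B³⁺ is the bare [He] core; Ca³⁺ is already 1 electron into the core.
Usually core removal costs more than valence removal, but here the competition is close: a tightly held n=2 valence electron can cost more to remove than an n=3 core electron, so the actual values have to decide it.
Approximate IE_4 values (kJ/mol): O 7469, B 25026, Ca 6491.
Putting it together, IE_4: Ca < O < B.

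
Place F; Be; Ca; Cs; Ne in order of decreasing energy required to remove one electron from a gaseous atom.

Be is in period 2, group 2; F is in period 2, group 17; Ne is in period 2, group 18; Ca is in period 4, group 2; Cs is in period 6, group 1.
First ionization energy rises across a period (greater Z_eff holds electrons more tightly) and falls down a group (valence electrons are farther from the nucleus).
These span different periods and groups, so the two trends combine.
Ca > Cs: relative to Cs, both the across-period and down-group shifts push Ca's first ionization energy up.
Be > Ca: they share group 2; the group trend gives Be the larger value.
F > Be: F lies to the right of Be in period 2, so the across-period effect alone puts F higher.
Ne > F: both are in period 2; the period trend gives Ne the larger value.
Approximate values (kJ/mol): Be 900, F 1681, Ne 2081, Ca 590, Cs 376.
So from highest to lowest: Ne > F > Be > Ca > Cs.

Ne > F > Be > Ca > Cs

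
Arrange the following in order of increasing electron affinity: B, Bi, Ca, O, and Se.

B is in period 2, group 13; O is in period 2, group 16; Ca is in period 4, group 2; Se is in period 4, group 16; Bi is in period 6, group 15.
EA tends to increase across a period and decrease down a group, though the pattern is less regular than for IE or radius.
Here both period and group differ, so the two effects have to be weighed against each other.
B > Ca: relative to Ca, both the across-period and down-group shifts push B's electron affinity up.
Bi > B: period and group pull opposite ways; the across-period shift dominates (91 vs 27 kJ/mol).
O > Bi: relative to Bi, both the across-period and down-group shifts push O's electron affinity up.
Se > O: this pair runs against the simple trend — see the exception note.
Note the exception: Se has a higher electron affinity than O, contrary to the simple trend — O's compact 2p subshell gives strong electron–electron repulsion on the added electron.
For reference (kJ/mol): B 27, O 141, Ca 2, Se 195, Bi 91.
So from lowest to highest: Ca < B < Bi < O < Se.

Ca < B < Bi < O < Se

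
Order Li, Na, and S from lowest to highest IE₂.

S < Na < Li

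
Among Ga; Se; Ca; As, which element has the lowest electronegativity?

Atoms toward the upper right of the periodic table pull bonding electrons most strongly.
All lie in period 4, so electronegativity increases left to right.
The lowest electronegativity among these belongs to Ca.

Ca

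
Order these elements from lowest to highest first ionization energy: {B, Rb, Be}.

Rb, B, Be

Be is in period 2, group 2; B is in period 2, group 13; Rb is in period 5, group 1.
Removing the outermost electron gets harder across a period and easier down a group.
Neither a single period nor a single group — weigh both effects.
B > Rb: both effects reinforce here, so B is clearly the higher of the two.
Be > B: this pair runs against the simple trend — see the exception note.
Note the exception: Be has a higher first ionization energy than B, contrary to the simple trend — removing B's lone 2p electron is easier than breaking Be's filled 2s².
For reference (kJ/mol): Be 900, B 801, Rb 403.
So from lowest to highest: Rb < B < Be.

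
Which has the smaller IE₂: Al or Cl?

After 1 electron has been removed, what remains? Al⁺ still has 2 valence electrons; Cl⁺ still has 6 valence electrons.
All are still removing valence electrons, so compare the +1 ions as you would atoms: IE_2 generally rises across a period (higher Z_eff) and falls down a group (larger shell), subject to the usual subshell exceptions.
Valence configurations: Al⁺ [Ne]3s², Cl⁺ [Ne]3s²3p⁴.
Tabulated IE_2 (kJ/mol): Al 1817, Cl 2298.
Hence IE_2: Al < Cl.

Al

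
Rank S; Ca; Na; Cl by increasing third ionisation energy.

S < Cl < Ca < Na

IE_3 is the cost of taking one more electron from the +2 cation: S²⁺ still has 4 valence electrons; Ca²⁺ is the bare [Ar] core; Na²⁺ is already 1 electron into the core; Cl²⁺ still has 5 valence electrons.
Pulling an electron out of a noble-gas core costs far more than removing a remaining valence electron, so Ca and Na sit at the high end of IE_3.
Valence configurations: S²⁺ [Ne]3s²3p², Cl²⁺ [Ne]3s²3p³.
Approximate IE_3 values (kJ/mol): S 3357, Ca 4912, Na 6910, Cl 3822.
Overall IE_3 order: S < Cl < Ca < Na.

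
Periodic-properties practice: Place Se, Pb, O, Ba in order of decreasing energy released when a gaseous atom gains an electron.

Se > O > Pb > Ba

Adding an electron releases more energy for atoms nearer the top right (short of the noble gases).
These span different periods and groups, so the two trends combine.
Pb > Ba: both are in period 6; the period trend gives Pb the larger value.
O > Pb: relative to Pb, both the across-period and down-group shifts push O's electron affinity up.
Se > O: this pair runs against the simple trend — see the exception note.
Note the exception: Se has a higher electron affinity than O, contrary to the simple trend — O's compact 2p subshell gives strong electron–electron repulsion on the added electron.
For reference (kJ/mol): O 141, Se 195, Ba 14, Pb 35.
So from highest to lowest: Se > O > Pb > Ba.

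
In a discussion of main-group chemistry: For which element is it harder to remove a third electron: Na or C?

IE_3 is the cost of taking one more electron from the +2 cation: Na²⁺ is already 1 electron into the core; C²⁺ still has 2 valence electrons.
Breaking into a closed-shell core is much more expensive than removing a leftover valence electron — Na has the largest IE_3 here.
The numbers (kJ/mol): Na 6910, C 4620.
Hence IE_3: C < Na.

Na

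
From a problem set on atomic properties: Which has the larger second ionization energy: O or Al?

After 1 electron has been removed, what remains? O⁺ still has 5 valence electrons; Al⁺ still has 2 valence electrons.
All are still removing valence electrons, so compare the +1 ions as you would atoms: IE_2 generally rises across a period (higher Z_eff) and falls down a group (larger shell), subject to the usual subshell exceptions.
Valence configurations: O⁺ [He]2s²2p³, Al⁺ [Ne]3s².
The numbers (kJ/mol): O 3388, Al 1817.
Overall IE_2 order: Al < O.

O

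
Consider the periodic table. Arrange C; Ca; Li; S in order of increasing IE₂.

Ca, S, C, Li

The second ionization energy removes an electron from the +1 ion. For each element: C⁺ still has 3 valence electrons; Ca⁺ still has 1 valence electron; Li⁺ is the bare [He] core; S⁺ still has 5 valence electrons.
Core electrons are held far more tightly than valence electrons, so Li tops the IE_2 order.
Valence configurations: C⁺ [He]2s²2p¹, Ca⁺ [Ar]4s¹, S⁺ [Ne]3s²3p³.
Tabulated IE_2 (kJ/mol): C 2353, Ca 1145, Li 7298, S 2252.
So the second ionization energies run Ca < S < C < Li.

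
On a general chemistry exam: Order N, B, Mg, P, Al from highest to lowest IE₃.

Mg > N > B > P > Al

IE_3 is the cost of taking one more electron from the +2 cation: N²⁺ still has 3 valence electrons; B²⁺ still has 1 valence electron; Mg²⁺ is the bare [Ne] core; P²⁺ still has 3 valence electrons; Al²⁺ still has 1 valence electron.
Core electrons are held far more tightly than valence electrons, so Mg tops the IE_3 order.
Valence configurations: N²⁺ [He]2s²2p¹, B²⁺ [He]2s¹, P²⁺ [Ne]3s²3p¹, Al²⁺ [Ne]3s¹.
Approximate IE_3 values (kJ/mol): N 4578, B 3660, Mg 7733, P 2914, Al 2745.
So the third ionization energies run Al < P < B < N < Mg.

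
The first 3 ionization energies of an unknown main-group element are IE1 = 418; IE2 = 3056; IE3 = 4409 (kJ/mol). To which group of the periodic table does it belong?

Group 1

Look for the largest jump between consecutive ionization energies: IE2/IE1 ≈ 7.3, far larger than any earlier ratio.
That jump marks the point where a core electron is being removed. So the atom has 1 valence electron.
A main-group element with 1 valence electron is in group 1.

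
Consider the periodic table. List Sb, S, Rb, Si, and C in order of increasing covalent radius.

C < S < Si < Sb < Rb

C is in period 2, group 14; Si is in period 3, group 14; S is in period 3, group 16; Rb is in period 5, group 1; Sb is in period 5, group 15.
Atomic radius shrinks across a period as nuclear charge pulls the same shell inward, and grows down a group as new shells are added.
These span different periods and groups, so the two trends combine.
S > C: the two effects oppose for this pair; the down-group effect wins (103 vs 75 pm).
Si > S: both are in period 3; the period trend gives Si the larger value.
Sb > Si: period and group pull opposite ways; the down-group shift dominates (140 vs 116 pm).
Rb > Sb: Rb lies to the left of Sb in period 5, so the across-period effect alone puts Rb larger.
For reference (pm): C 75, Si 116, S 103, Rb 210, Sb 140.
So from smallest to largest: C < S < Si < Sb < Rb.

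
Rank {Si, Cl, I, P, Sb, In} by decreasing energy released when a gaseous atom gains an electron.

Si is in period 3, group 14; P is in period 3, group 15; Cl is in period 3, group 17; In is in period 5, group 13; Sb is in period 5, group 15; I is in period 5, group 17.
Electron affinity generally becomes more exothermic across a period toward the halogens and less exothermic down a group.
Here both period and group differ, so the two effects have to be weighed against each other.
P > In: relative to In, both the across-period and down-group shifts push P's electron affinity up.
Sb > P: this pair runs against the simple trend — see the exception note.
Si > Sb: the two effects oppose for this pair; the down-group effect wins (134 vs 103 kJ/mol).
I > Si: the two effects oppose for this pair; the across-period effect wins (295 vs 134 kJ/mol).
Cl > I: Cl sits above I in group 17, so the down-group effect alone puts Cl higher.
Note the exception: Sb has a higher electron affinity than P, contrary to the simple trend — both are half-filled np³, but the pairing/repulsion penalty for the added electron shrinks as the p orbitals become larger and more diffuse down the group, and for Sb that outweighs the weaker nuclear attraction.
Note the exception: Si has a higher electron affinity than P, contrary to the simple trend — adding an electron to P's half-filled 3p³ is unfavourable, so Si (3p²) has the more exothermic EA.
For reference (kJ/mol): Si 134, P 72, Cl 349, In 29, Sb 103, I 295.
So from highest to lowest: Cl > I > Si > Sb > P > In.

Cl > I > Si > Sb > P > In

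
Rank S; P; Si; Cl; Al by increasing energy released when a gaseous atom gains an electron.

Al < P < Si < S < Cl

Atoms with high Z_eff and room in the valence shell (especially the halogens) have the most exothermic electron affinities.
All lie in period 3; the across-period trend (electron affinity increases left to right) applies, with the exception below.
Note the exception: Si has a higher electron affinity than P, contrary to the simple trend — adding an electron to P's half-filled 3p³ is unfavourable, so Si (3p²) has the more exothermic EA.
Approximate values (kJ/mol): Al 42, Si 134, P 72, S 200, Cl 349.
So from lowest to highest: Al < P < Si < S < Cl.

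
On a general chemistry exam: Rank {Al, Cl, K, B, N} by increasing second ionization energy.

After 1 electron has been removed, what remains? Al⁺ still has 2 valence electrons; Cl⁺ still has 6 valence electrons; K⁺ is the bare [Ar] core; B⁺ still has 2 valence electrons; N⁺ still has 4 valence electrons.
Core electrons are held far more tightly than valence electrons, so K tops the IE_2 order.
Valence configurations: Al⁺ [Ne]3s², Cl⁺ [Ne]3s²3p⁴, B⁺ [He]2s², N⁺ [He]2s²2p².
Tabulated IE_2 (kJ/mol): Al 1817, Cl 2298, K 3052, B 2427, N 2856.
Overall IE_2 order: Al < Cl < B < N < K.

Al, Cl, B, N, K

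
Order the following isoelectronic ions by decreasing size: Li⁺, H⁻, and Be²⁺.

All of these have 2 electrons, so size is governed by nuclear charge alone: the more protons, the stronger the pull on the same electron cloud, and the smaller the ion.
Nuclear charges: Be²⁺ (Z=4), Li⁺ (Z=3), H⁻ (Z=1).
Largest to smallest: H⁻ > Li⁺ > Be²⁺.

H⁻, Li⁺, Be²⁺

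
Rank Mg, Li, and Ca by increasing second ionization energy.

Ca < Mg < Li

After 1 electron has been removed, what remains? Mg⁺ still has 1 valence electron; Li⁺ is the bare [He] core; Ca⁺ still has 1 valence electron.
Pulling an electron out of a noble-gas core costs far more than removing a remaining valence electron, so Li sits at the high end of IE_2.
Valence configurations: Mg⁺ [Ne]3s¹, Ca⁺ [Ar]4s¹.
Approximate IE_2 values (kJ/mol): Mg 1451, Li 7298, Ca 1145.
Hence IE_2: Ca < Mg < Li.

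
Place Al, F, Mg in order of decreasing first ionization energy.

F > Mg > Al

First ionization energy rises across a period (greater Z_eff holds electrons more tightly) and falls down a group (valence electrons are farther from the nucleus).
Neither a single period nor a single group — weigh both effects.
Mg > Al: this pair runs against the simple trend — see the exception note.
F > Mg: relative to Mg, both the across-period and down-group shifts push F's first ionization energy up.
Note the exception: Mg has a higher first ionization energy than Al, contrary to the simple trend — Al's single 3p electron is easier to remove than one from Mg's filled 3s².
Tabulated first ionization energy (kJ/mol): F 1681, Mg 738, Al 578.
So from highest to lowest: F > Mg > Al.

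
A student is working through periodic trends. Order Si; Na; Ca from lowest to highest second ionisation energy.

The second ionization energy removes an electron from the +1 ion. For each element: Si⁺ still has 3 valence electrons; Na⁺ is the bare [Ne] core; Ca⁺ still has 1 valence electron.
Pulling an electron out of a noble-gas core costs far more than removing a remaining valence electron, so Na sits at the high end of IE_2.
Valence configurations: Si⁺ [Ne]3s²3p¹, Ca⁺ [Ar]4s¹.
The numbers (kJ/mol): Si 1577, Na 4562, Ca 1145.
Hence IE_2: Ca < Si < Na.

Ca < Si < Na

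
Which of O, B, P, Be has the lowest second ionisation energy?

Consider each +1 ion: O⁺ still has 5 valence electrons; B⁺ still has 2 valence electrons; P⁺ still has 4 valence electrons; Be⁺ still has 1 valence electron.
All are still removing valence electrons, so compare the +1 ions as you would atoms: IE_2 generally rises across a period (higher Z_eff) and falls down a group (larger shell), subject to the usual subshell exceptions.
Valence configurations: O⁺ [He]2s²2p³, B⁺ [He]2s², P⁺ [Ne]3s²3p², Be⁺ [He]2s¹.
Approximate IE_2 values (kJ/mol): O 3388, B 2427, P 1907, Be 1757.
Overall IE_2 order: Be < P < B < O.

Be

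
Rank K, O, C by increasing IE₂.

C < K < O

After 1 electron has been removed, what remains? K⁺ is the bare [Ar] core; O⁺ still has 5 valence electrons; C⁺ still has 3 valence electrons.
Usually core removal costs more than valence removal, but here the competition is close: a tightly held n=2 valence electron can cost more to remove than an n=3 core electron, so the actual values have to decide it.
Valence configurations: O⁺ [He]2s²2p³, C⁺ [He]2s²2p¹.
Approximate IE_2 values (kJ/mol): K 3052, O 3388, C 2353.
Overall IE_2 order: C < K < O.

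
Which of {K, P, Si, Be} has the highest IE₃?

Be

Consider each +2 ion: K²⁺ is already 1 electron into the core; P²⁺ still has 3 valence electrons; Si²⁺ still has 2 valence electrons; Be²⁺ is the bare [He] core.
Breaking into a closed-shell core is much more expensive than removing a leftover valence electron — K and Be have the largest IE_3 here.
Valence configurations: P²⁺ [Ne]3s²3p¹, Si²⁺ [Ne]3s².
P²⁺ loses a lone 3p electron whereas Si²⁺ must break into a filled 3s² pair, so IE_3(Si) > IE_3(P) even though P has the higher nuclear charge.
The numbers (kJ/mol): K 4420, P 2914, Si 3232, Be 14849.
Hence IE_3: P < Si < K < Be.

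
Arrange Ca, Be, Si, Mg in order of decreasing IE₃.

Be, Mg, Ca, Si

Consider each +2 ion: Ca²⁺ is the bare [Ar] core; Be²⁺ is the bare [He] core; Si²⁺ still has 2 valence electrons; Mg²⁺ is the bare [Ne] core.
Core electrons are held far more tightly than valence electrons, so Ca, Mg and Be top the IE_3 order.
Tabulated IE_3 (kJ/mol): Ca 4912, Be 14849, Si 3232, Mg 7733.
Overall IE_3 order: Si < Ca < Mg < Be.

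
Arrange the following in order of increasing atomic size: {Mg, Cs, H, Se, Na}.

H, Se, Mg, Na, Cs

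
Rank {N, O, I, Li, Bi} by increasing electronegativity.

Li is in period 2, group 1; N is in period 2, group 15; O is in period 2, group 16; I is in period 5, group 17; Bi is in period 6, group 15.
EN rises left→right (higher Z_eff, smaller atoms) and falls top→bottom (larger, more shielded atoms).
These span different periods and groups, so the two trends combine.
Bi > Li: period and group pull opposite ways; the across-period shift dominates (2.02 vs 0.98).
I > Bi: relative to Bi, both the across-period and down-group shifts push I's electronegativity up.
N > I: period and group pull opposite ways; the down-group shift dominates (3.04 vs 2.66).
O > N: O lies to the right of N in period 2, so the across-period effect alone puts O higher.
Approximate values (Pauling): Li 0.98, N 3.04, O 3.44, I 2.66, Bi 2.02.
So from lowest to highest: Li < Bi < I < N < O.

Li < Bi < I < N < O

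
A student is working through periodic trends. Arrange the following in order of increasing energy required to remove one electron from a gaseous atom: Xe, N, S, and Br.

N is in period 2, group 15; S is in period 3, group 16; Br is in period 4, group 17; Xe is in period 5, group 18.
IE₁ increases left→right with effective nuclear charge and decreases top→bottom as the valence shell moves farther out.
A diagonal step moves right (one effect) and down (the opposite effect) at once.
Br > S: period and group pull opposite ways; the across-period shift dominates (1140 vs 1000 kJ/mol).
Xe > Br: the two effects oppose for this pair; the across-period effect wins (1170 vs 1140 kJ/mol).
N > Xe: period and group pull opposite ways; the down-group shift dominates (1402 vs 1170 kJ/mol).
Tabulated first ionization energy (kJ/mol): N 1402, S 1000, Br 1140, Xe 1170.
So from lowest to highest: S < Br < Xe < N.

S < Br < Xe < N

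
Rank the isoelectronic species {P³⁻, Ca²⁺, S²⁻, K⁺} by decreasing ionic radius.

All of these have 18 electrons, so size is governed by nuclear charge alone: the more protons, the stronger the pull on the same electron cloud, and the smaller the ion.
Nuclear charges: Ca²⁺ (Z=20), K⁺ (Z=19), S²⁻ (Z=16), P³⁻ (Z=15).
Largest to smallest: P³⁻ > S²⁻ > K⁺ > Ca²⁺.

P³⁻ > S²⁻ > K⁺ > Ca²⁺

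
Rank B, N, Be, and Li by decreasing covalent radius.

Li is in period 2, group 1; Be is in period 2, group 2; B is in period 2, group 13; N is in period 2, group 15.
Atomic radius shrinks across a period as nuclear charge pulls the same shell inward, and grows down a group as new shells are added.
All lie in period 2, so atomic radius increases right to left.
So from largest to smallest: Li > Be > B > N.

Li, Be, B, N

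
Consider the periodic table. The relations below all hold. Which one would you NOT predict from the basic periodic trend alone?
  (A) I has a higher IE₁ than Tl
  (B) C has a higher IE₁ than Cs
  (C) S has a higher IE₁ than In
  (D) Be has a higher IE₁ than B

(D)

The general trend: IE₁ increases across a period and decreases down a group.
(A) I (period 5, group 17) vs Tl (period 6, group 13): the stated order agrees with the simple trend.
(B) C (period 2, group 14) vs Cs (period 6, group 1): the stated order agrees with the simple trend.
(C) S (period 3, group 16) vs In (period 5, group 13): the stated order agrees with the simple trend.
(D) Be (period 2, group 2) vs B (period 2, group 13): the stated order contradicts the simple trend.
The exception is (D): removing B's lone 2p electron is easier than breaking Be's filled 2s².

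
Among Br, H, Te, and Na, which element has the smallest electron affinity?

Na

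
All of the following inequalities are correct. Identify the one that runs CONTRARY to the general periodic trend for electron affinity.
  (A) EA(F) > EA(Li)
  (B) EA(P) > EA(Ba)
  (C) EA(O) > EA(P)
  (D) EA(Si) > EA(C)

The general trend: electron affinity increases across a period and decreases down a group.
(A) F (period 2, group 17) vs Li (period 2, group 1): the stated order agrees with the simple trend.
(B) P (period 3, group 15) vs Ba (period 6, group 2): the stated order agrees with the simple trend.
(C) O (period 2, group 16) vs P (period 3, group 15): the stated order agrees with the simple trend.
(D) Si (period 3, group 14) vs C (period 2, group 14): the stated order contradicts the simple trend.
The exception is (D): Si's larger, more diffuse 3p orbitals accept an added electron slightly more readily than C's compact 2p.

(D)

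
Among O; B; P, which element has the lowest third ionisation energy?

IE_3 is the cost of taking one more electron from the +2 cation: O²⁺ still has 4 valence electrons; B²⁺ still has 1 valence electron; P²⁺ still has 3 valence electrons.
All are still removing valence electrons, so compare the +2 ions as you would atoms: IE_3 generally rises across a period (higher Z_eff) and falls down a group (larger shell), subject to the usual subshell exceptions.
Valence configurations: O²⁺ [He]2s²2p², B²⁺ [He]2s¹, P²⁺ [Ne]3s²3p¹.
Approximate IE_3 values (kJ/mol): O 5300, B 3660, P 2914.
So the third ionization energies run P < B < O.

P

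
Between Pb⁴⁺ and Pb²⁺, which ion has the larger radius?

Pb²⁺

Both ions have Z = 82 protons, but Pb⁴⁺ has lost more electrons, so its remaining electrons feel a larger effective nuclear charge per electron and are pulled in more tightly.
Higher positive charge → smaller ion, so Pb²⁺ > Pb⁴⁺.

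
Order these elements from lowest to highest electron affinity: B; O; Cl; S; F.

B < O < S < F < Cl

Electron affinity generally becomes more exothermic across a period toward the halogens and less exothermic down a group.
These span different periods and groups, so the two trends combine.
O > B: both are in period 2; the period trend gives O the larger value.
S > O: this pair runs against the simple trend — see the exception note.
F > S: relative to S, both the across-period and down-group shifts push F's electron affinity up.
Cl > F: this pair runs against the simple trend — see the exception note.
Note the exception: S has a higher electron affinity than O, contrary to the simple trend — the compact 2p subshell of O repels the added electron more than S's larger 3p does.
Note the exception: Cl has a higher electron affinity than F, contrary to the simple trend — F's small 2p subshell makes the incoming electron feel strong e⁻–e⁻ repulsion, so Cl actually releases more energy on gaining an electron.
Approximate values (kJ/mol): B 27, O 141, F 328, S 200, Cl 349.
So from lowest to highest: B < O < S < F < Cl.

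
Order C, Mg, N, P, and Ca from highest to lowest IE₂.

N, C, P, Mg, Ca

After 1 electron has been removed, what remains? C⁺ still has 3 valence electrons; Mg⁺ still has 1 valence electron; N⁺ still has 4 valence electrons; P⁺ still has 4 valence electrons; Ca⁺ still has 1 valence electron.
All are still removing valence electrons, so compare the +1 ions as you would atoms: IE_2 generally rises across a period (higher Z_eff) and falls down a group (larger shell), subject to the usual subshell exceptions.
Valence configurations: C⁺ [He]2s²2p¹, Mg⁺ [Ne]3s¹, N⁺ [He]2s²2p², P⁺ [Ne]3s²3p², Ca⁺ [Ar]4s¹.
The numbers (kJ/mol): C 2353, Mg 1451, N 2856, P 1907, Ca 1145.
Putting it together, IE_2: Ca < Mg < P < C < N.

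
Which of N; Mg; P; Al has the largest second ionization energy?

N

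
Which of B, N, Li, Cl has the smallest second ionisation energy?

After 1 electron has been removed, what remains? B⁺ still has 2 valence electrons; N⁺ still has 4 valence electrons; Li⁺ is the bare [He] core; Cl⁺ still has 6 valence electrons.
Pulling an electron out of a noble-gas core costs far more than removing a remaining valence electron, so Li sits at the high end of IE_2.
Valence configurations: B⁺ [He]2s², N⁺ [He]2s²2p², Cl⁺ [Ne]3s²3p⁴.
Approximate IE_2 values (kJ/mol): B 2427, N 2856, Li 7298, Cl 2298.
Overall IE_2 order: Cl < B < N < Li.

Cl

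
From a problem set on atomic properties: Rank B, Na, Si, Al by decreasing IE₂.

After 1 electron has been removed, what remains? B⁺ still has 2 valence electrons; Na⁺ is the bare [Ne] core; Si⁺ still has 3 valence electrons; Al⁺ still has 2 valence electrons.
Pulling an electron out of a noble-gas core costs far more than removing a remaining valence electron, so Na sits at the high end of IE_2.
Valence configurations: B⁺ [He]2s², Si⁺ [Ne]3s²3p¹, Al⁺ [Ne]3s².
Si⁺ loses a lone 3p electron whereas Al⁺ must break into a filled 3s² pair, so IE_2(Al) > IE_2(Si) even though Si has the higher nuclear charge.
Tabulated IE_2 (kJ/mol): B 2427, Na 4562, Si 1577, Al 1817.
Hence IE_2: Si < Al < B < Na.

Na, B, Al, Si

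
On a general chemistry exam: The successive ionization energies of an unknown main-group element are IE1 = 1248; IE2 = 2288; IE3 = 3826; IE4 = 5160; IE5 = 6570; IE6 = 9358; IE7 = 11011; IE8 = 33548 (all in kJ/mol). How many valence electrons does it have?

7

Look for the largest jump between consecutive ionization energies: IE8/IE7 ≈ 3.0, far larger than any earlier ratio.
That jump marks the point where a core electron is being removed. So the atom has 7 valence electrons.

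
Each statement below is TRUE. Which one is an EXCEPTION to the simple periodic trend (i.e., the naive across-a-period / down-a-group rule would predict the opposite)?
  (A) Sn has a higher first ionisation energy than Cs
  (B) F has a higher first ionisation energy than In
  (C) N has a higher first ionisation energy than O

The general trend: first ionisation energy increases across a period and decreases down a group.
(A) Sn (period 5, group 14) vs Cs (period 6, group 1): the stated order agrees with the simple trend.
(B) F (period 2, group 17) vs In (period 5, group 13): the stated order agrees with the simple trend.
(C) N (period 2, group 15) vs O (period 2, group 16): the stated order contradicts the simple trend.
The exception is (C): pairing an electron in O's 2p⁴ costs repulsion energy, so O ionizes more easily than half-filled N (2p³).

(C)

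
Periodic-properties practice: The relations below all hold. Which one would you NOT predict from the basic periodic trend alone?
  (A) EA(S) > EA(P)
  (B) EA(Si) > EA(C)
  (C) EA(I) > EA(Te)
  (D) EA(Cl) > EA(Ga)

(B)

The general trend: electron affinity increases across a period and decreases down a group.
(A) S (period 3, group 16) vs P (period 3, group 15): the stated order agrees with the simple trend.
(B) Si (period 3, group 14) vs C (period 2, group 14): the stated order contradicts the simple trend.
(C) I (period 5, group 17) vs Te (period 5, group 16): the stated order agrees with the simple trend.
(D) Cl (period 3, group 17) vs Ga (period 4, group 13): the stated order agrees with the simple trend.
The exception is (B): Si's larger, more diffuse 3p orbitals accept an added electron slightly more readily than C's compact 2p.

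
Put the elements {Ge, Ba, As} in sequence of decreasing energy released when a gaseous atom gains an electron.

Ge is in period 4, group 14; As is in period 4, group 15; Ba is in period 6, group 2.
Electron affinity generally becomes more exothermic across a period toward the halogens and less exothermic down a group.
These span different periods and groups, so the two trends combine.
As > Ba: relative to Ba, both the across-period and down-group shifts push As's electron affinity up.
Ge > As: this pair runs against the simple trend — see the exception note.
Note the exception: Ge has a higher electron affinity than As, contrary to the simple trend — adding an electron to As's half-filled 4p³ is unfavourable, so Ge (4p²) has the more exothermic EA.
For reference (kJ/mol): Ge 119, As 78, Ba 14.
So from highest to lowest: Ge > As > Ba.

Ge > As > Ba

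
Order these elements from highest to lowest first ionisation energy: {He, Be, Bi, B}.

First ionization energy rises across a period (greater Z_eff holds electrons more tightly) and falls down a group (valence electrons are farther from the nucleus).
These span different periods and groups, so the two trends combine.
B > Bi: period and group pull opposite ways; the down-group shift dominates (801 vs 703 kJ/mol).
Be > B: this pair runs against the simple trend — see the exception note.
He > Be: both effects reinforce here, so He is clearly the higher of the two.
Note the exception: Be has a higher first ionization energy than B, contrary to the simple trend — removing B's lone 2p electron is easier than breaking Be's filled 2s².
Tabulated first ionization energy (kJ/mol): He 2372, Be 900, B 801, Bi 703.
So from highest to lowest: He > Be > B > Bi.

He, Be, B, Bi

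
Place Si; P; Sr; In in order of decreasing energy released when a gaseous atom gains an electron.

Si is in period 3, group 14; P is in period 3, group 15; Sr is in period 5, group 2; In is in period 5, group 13.
Adding an electron releases more energy for atoms nearer the top right (short of the noble gases).
These span different periods and groups, so the two trends combine.
In > Sr: In lies to the right of Sr in period 5, so the across-period effect alone puts In higher.
P > In: both effects reinforce here, so P is clearly the higher of the two.
Si > P: this pair runs against the simple trend — see the exception note.
Note the exception: Si has a higher electron affinity than P, contrary to the simple trend — adding an electron to P's half-filled 3p³ is unfavourable, so Si (3p²) has the more exothermic EA.
Tabulated electron affinity (kJ/mol): Si 134, P 72, Sr 5, In 29.
So from highest to lowest: Si > P > In > Sr.

Si > P > In > Sr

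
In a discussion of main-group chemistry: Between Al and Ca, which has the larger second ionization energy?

Al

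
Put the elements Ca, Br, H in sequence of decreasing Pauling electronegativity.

Br, H, Ca

Electronegativity increases across a period and decreases down a group, tracking effective nuclear charge and atomic size.
Neither a single period nor a single group — weigh both effects.
H > Ca: the two effects oppose for this pair; the down-group effect wins (2.20 vs 1.00).
Br > H: period and group pull opposite ways; the across-period shift dominates (2.96 vs 2.20).
Approximate values (Pauling): H 2.20, Ca 1.00, Br 2.96.
So from highest to lowest: Br > H > Ca.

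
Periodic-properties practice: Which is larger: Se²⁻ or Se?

Se²⁻

Forming Se²⁻ adds 2 electrons to Se. More electron–electron repulsion in the same shell, with unchanged nuclear charge, lets the cloud expand.
An anion is larger than its parent atom: Se²⁻ > Se.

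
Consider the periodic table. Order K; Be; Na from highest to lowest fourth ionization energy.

Be, Na, K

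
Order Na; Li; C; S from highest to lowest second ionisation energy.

Li, Na, C, S

IE_2 is the cost of taking one more electron from the +1 cation: Na⁺ is the bare [Ne] core; Li⁺ is the bare [He] core; C⁺ still has 3 valence electrons; S⁺ still has 5 valence electrons.
Breaking into a closed-shell core is much more expensive than removing a leftover valence electron — Na and Li have the largest IE_2 here.
Valence configurations: C⁺ [He]2s²2p¹, S⁺ [Ne]3s²3p³.
Tabulated IE_2 (kJ/mol): Na 4562, Li 7298, C 2353, S 2252.
Putting it together, IE_2: S < C < Na < Li.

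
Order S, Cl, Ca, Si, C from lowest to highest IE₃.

Si < S < Cl < C < Ca

The third ionization energy removes an electron from the +2 ion. For each element: S²⁺ still has 4 valence electrons; Cl²⁺ still has 5 valence electrons; Ca²⁺ is the bare [Ar] core; Si²⁺ still has 2 valence electrons; C²⁺ still has 2 valence electrons.
Pulling an electron out of a noble-gas core costs far more than removing a remaining valence electron, so Ca sits at the high end of IE_3.
Valence configurations: S²⁺ [Ne]3s²3p², Cl²⁺ [Ne]3s²3p³, Si²⁺ [Ne]3s², C²⁺ [He]2s².
Tabulated IE_3 (kJ/mol): S 3357, Cl 3822, Ca 4912, Si 3232, C 4620.
So the third ionization energies run Si < S < Cl < C < Ca.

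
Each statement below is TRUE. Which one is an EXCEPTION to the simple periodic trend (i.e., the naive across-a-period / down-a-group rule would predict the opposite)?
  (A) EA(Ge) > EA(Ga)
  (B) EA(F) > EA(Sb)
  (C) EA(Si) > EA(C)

The general trend: electron affinity increases across a period and decreases down a group.
(A) Ge (period 4, group 14) vs Ga (period 4, group 13): the stated order agrees with the simple trend.
(B) F (period 2, group 17) vs Sb (period 5, group 15): the stated order agrees with the simple trend.
(C) Si (period 3, group 14) vs C (period 2, group 14): the stated order contradicts the simple trend.
The exception is (C): Si's larger, more diffuse 3p orbitals accept an added electron slightly more readily than C's compact 2p.

(C)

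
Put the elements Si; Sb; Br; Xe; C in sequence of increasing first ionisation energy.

C is in period 2, group 14; Si is in period 3, group 14; Br is in period 4, group 17; Sb is in period 5, group 15; Xe is in period 5, group 18.
First ionization energy rises across a period (greater Z_eff holds electrons more tightly) and falls down a group (valence electrons are farther from the nucleus).
These span different periods and groups, so the two trends combine.
Sb > Si: period and group pull opposite ways; the across-period shift dominates (831 vs 786 kJ/mol).
C > Sb: period and group pull opposite ways; the down-group shift dominates (1086 vs 831 kJ/mol).
Br > C: period and group pull opposite ways; the across-period shift dominates (1140 vs 1086 kJ/mol).
Xe > Br: the two effects oppose for this pair; the across-period effect wins (1170 vs 1140 kJ/mol).
Tabulated first ionization energy (kJ/mol): C 1086, Si 786, Br 1140, Sb 831, Xe 1170.
So from lowest to highest: Si < Sb < C < Br < Xe.

Si < Sb < C < Br < Xe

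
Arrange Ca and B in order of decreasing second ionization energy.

After 1 electron has been removed, what remains? Ca⁺ still has 1 valence electron; B⁺ still has 2 valence electrons.
All are still removing valence electrons, so compare the +1 ions as you would atoms: IE_2 generally rises across a period (higher Z_eff) and falls down a group (larger shell), subject to the usual subshell exceptions.
Valence configurations: Ca⁺ [Ar]4s¹, B⁺ [He]2s².
The numbers (kJ/mol): Ca 1145, B 2427.
Putting it together, IE_2: Ca < B.

B, Ca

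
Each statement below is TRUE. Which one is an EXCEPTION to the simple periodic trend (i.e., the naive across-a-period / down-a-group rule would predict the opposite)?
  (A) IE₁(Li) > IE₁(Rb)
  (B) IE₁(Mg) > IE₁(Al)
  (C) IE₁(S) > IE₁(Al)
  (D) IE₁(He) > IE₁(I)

The general trend: first ionization energy increases across a period and decreases down a group.
(A) Li (period 2, group 1) vs Rb (period 5, group 1): the stated order agrees with the simple trend.
(B) Mg (period 3, group 2) vs Al (period 3, group 13): the stated order contradicts the simple trend.
(C) S (period 3, group 16) vs Al (period 3, group 13): the stated order agrees with the simple trend.
(D) He (period 1, group 18) vs I (period 5, group 17): the stated order agrees with the simple trend.
The exception is (B): Al's single 3p electron is easier to remove than one from Mg's filled 3s².

(B)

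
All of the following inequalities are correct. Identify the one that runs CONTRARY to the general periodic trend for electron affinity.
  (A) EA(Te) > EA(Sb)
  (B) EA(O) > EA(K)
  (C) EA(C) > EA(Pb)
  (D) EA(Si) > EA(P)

(D)

The general trend: electron affinity increases across a period and decreases down a group.
(A) Te (period 5, group 16) vs Sb (period 5, group 15): the stated order agrees with the simple trend.
(B) O (period 2, group 16) vs K (period 4, group 1): the stated order agrees with the simple trend.
(C) C (period 2, group 14) vs Pb (period 6, group 14): the stated order agrees with the simple trend.
(D) Si (period 3, group 14) vs P (period 3, group 15): the stated order contradicts the simple trend.
The exception is (D): adding an electron to P's half-filled 3p³ is unfavourable, so Si (3p²) has the more exothermic EA.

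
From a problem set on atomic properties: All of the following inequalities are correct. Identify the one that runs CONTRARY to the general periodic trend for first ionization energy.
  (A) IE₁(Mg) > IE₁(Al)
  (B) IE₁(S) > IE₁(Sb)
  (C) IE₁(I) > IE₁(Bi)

The general trend: first ionization energy increases across a period and decreases down a group.
(A) Mg (period 3, group 2) vs Al (period 3, group 13): the stated order contradicts the simple trend.
(B) S (period 3, group 16) vs Sb (period 5, group 15): the stated order agrees with the simple trend.
(C) I (period 5, group 17) vs Bi (period 6, group 15): the stated order agrees with the simple trend.
The exception is (A): Al's single 3p electron is easier to remove than one from Mg's filled 3s².

(A)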